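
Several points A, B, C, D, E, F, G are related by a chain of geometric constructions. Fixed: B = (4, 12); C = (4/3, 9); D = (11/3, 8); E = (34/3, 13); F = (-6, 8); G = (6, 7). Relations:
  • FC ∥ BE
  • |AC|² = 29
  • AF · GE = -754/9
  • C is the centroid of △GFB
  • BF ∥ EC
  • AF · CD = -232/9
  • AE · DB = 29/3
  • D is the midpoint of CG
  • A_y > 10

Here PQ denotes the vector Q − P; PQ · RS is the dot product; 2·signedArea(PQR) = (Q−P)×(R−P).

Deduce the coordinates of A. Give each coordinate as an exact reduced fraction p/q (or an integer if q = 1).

1. A_x = 19/3  [AF · CD = -232/9 ∩ AF · GE = -754/9]
2. A_y = 11  [AF · CD = -232/9 ∩ AF · GE = -754/9]
   → A = (19/3, 11)

A = (19/3, 11)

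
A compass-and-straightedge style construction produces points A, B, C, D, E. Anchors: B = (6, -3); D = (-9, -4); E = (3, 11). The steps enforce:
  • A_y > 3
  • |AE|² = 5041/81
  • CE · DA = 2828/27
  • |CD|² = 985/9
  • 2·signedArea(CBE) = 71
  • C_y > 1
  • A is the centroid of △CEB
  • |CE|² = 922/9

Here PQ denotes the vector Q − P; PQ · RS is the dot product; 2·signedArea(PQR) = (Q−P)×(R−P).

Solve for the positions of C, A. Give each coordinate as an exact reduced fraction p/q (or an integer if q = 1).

A = (3, 28/9)
C = (0, 4/3)

1. C_x = 0  [line -14·x + -3·y + 4 = 0 ∩ |CD|² = 985/9]
2. C_y = 4/3  [line -14·x + -3·y + 4 = 0 ∩ |CD|² = 985/9]
   → C = (0, 4/3)
3. A_x = 3  [A is the centroid of △CEB]
4. A_y = 28/9  [A is the centroid of △CEB]
   → A = (3, 28/9)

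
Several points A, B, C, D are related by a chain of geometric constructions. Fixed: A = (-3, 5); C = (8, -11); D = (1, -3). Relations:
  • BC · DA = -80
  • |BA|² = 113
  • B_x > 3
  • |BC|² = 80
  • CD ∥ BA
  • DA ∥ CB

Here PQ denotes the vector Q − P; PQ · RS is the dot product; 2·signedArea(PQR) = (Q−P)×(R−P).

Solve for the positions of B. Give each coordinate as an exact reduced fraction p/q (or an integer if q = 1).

B = (4, -3)

1. B_x = 4  [CD ∥ BA ∩ DA ∥ CB]
2. B_y = -3  [CD ∥ BA ∩ DA ∥ CB]
   → B = (4, -3)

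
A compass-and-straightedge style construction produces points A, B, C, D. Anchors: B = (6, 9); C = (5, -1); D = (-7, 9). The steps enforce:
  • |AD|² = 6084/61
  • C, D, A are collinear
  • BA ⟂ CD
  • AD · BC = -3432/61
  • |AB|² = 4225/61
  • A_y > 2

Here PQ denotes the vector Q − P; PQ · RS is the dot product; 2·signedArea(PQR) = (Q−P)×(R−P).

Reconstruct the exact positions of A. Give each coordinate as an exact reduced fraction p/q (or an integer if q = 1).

1. A_x = 41/61  [C, D, A are collinear ∩ BA ⟂ CD]
2. A_y = 159/61  [C, D, A are collinear ∩ BA ⟂ CD]
   → A = (41/61, 159/61)

A = (41/61, 159/61)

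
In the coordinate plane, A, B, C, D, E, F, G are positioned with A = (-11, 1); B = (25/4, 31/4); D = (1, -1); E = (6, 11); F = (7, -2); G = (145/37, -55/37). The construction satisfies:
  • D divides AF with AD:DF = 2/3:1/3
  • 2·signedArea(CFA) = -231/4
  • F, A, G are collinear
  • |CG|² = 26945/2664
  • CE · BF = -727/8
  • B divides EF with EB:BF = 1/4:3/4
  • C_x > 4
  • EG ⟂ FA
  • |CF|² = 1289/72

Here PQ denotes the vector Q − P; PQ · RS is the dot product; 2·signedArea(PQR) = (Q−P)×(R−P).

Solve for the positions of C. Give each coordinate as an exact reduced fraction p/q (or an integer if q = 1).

1. C_x = 19/4  [CE · BF = -727/8 ∩ 2·signedArea(CFA) = -231/4]
2. C_y = 19/12  [CE · BF = -727/8 ∩ 2·signedArea(CFA) = -231/4]
   → C = (19/4, 19/12)

C = (19/4, 19/12)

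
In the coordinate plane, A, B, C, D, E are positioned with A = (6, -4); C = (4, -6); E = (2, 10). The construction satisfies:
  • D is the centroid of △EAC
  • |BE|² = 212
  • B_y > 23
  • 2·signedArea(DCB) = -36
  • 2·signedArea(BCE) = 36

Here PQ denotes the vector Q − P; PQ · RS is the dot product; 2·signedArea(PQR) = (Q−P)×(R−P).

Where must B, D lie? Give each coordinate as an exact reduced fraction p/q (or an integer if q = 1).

1. B_x = -2  [line -16·x + -2·y + 16 = 0 ∩ |BE|² = 212]
2. B_y = 24  [line -16·x + -2·y + 16 = 0 ∩ |BE|² = 212]
   → B = (-2, 24)
3. D_x = 4  [D is the centroid of △EAC]
4. D_y = 0  [D is the centroid of △EAC]
   → D = (4, 0)

B = (-2, 24)
D = (4, 0)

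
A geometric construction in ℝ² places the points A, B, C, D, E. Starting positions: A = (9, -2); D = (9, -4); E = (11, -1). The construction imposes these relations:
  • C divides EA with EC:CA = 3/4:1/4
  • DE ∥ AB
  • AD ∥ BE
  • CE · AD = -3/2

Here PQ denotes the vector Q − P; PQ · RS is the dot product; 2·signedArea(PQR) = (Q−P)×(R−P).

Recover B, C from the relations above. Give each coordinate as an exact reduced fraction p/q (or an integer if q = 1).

B = (11, 1)
C = (19/2, -7/4)

1. B_x = 11  [AD ∥ BE ∩ DE ∥ AB]
2. B_y = 1  [AD ∥ BE ∩ DE ∥ AB]
   → B = (11, 1)
3. C_x = 19/2  [C divides EA with EC:CA = 3/4:1/4]
4. C_y = -7/4  [C divides EA with EC:CA = 3/4:1/4]
   → C = (19/2, -7/4)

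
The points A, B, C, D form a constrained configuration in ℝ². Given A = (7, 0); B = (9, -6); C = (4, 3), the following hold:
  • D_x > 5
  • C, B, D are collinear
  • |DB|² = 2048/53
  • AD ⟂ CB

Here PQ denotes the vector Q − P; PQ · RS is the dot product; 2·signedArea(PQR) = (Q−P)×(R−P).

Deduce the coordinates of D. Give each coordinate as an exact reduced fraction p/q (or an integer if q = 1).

D = (317/53, -30/53)

1. D_x = 317/53  [C, B, D are collinear ∩ AD ⟂ CB]
2. D_y = -30/53  [C, B, D are collinear ∩ AD ⟂ CB]
   → D = (317/53, -30/53)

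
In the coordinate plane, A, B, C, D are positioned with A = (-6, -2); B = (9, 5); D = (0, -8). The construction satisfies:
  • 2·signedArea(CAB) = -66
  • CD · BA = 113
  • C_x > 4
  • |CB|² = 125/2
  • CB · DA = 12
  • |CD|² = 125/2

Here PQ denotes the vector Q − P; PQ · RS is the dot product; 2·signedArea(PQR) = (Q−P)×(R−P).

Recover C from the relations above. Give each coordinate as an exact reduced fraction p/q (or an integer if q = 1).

1. C_x = 9/2  [CD · BA = 113 ∩ CB · DA = 12]
2. C_y = -3/2  [CD · BA = 113 ∩ CB · DA = 12]
   → C = (9/2, -3/2)

C = (9/2, -3/2)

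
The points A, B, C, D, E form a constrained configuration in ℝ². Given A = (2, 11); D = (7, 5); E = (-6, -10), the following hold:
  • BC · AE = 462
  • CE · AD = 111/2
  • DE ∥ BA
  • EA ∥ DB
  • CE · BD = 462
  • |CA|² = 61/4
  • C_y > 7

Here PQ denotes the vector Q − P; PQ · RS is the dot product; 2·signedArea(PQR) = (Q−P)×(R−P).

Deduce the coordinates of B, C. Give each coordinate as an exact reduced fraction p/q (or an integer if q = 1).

B = (15, 26)
C = (9/2, 8)

1. B_x = 15  [DE ∥ BA ∩ EA ∥ DB]
2. B_y = 26  [DE ∥ BA ∩ EA ∥ DB]
   → B = (15, 26)
3. C_x = 9/2  [CE · AD = 111/2 ∩ BC · AE = 462]
4. C_y = 8  [CE · AD = 111/2 ∩ BC · AE = 462]
   → C = (9/2, 8)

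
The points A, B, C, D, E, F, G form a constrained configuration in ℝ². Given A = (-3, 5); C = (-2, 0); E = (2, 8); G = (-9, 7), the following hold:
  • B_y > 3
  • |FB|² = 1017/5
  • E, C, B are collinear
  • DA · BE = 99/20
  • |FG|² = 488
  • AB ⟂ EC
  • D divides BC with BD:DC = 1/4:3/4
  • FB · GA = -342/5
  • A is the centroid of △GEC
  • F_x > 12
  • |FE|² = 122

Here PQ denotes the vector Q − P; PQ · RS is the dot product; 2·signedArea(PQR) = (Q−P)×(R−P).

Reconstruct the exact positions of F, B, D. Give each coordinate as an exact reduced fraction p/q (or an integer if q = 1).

1. B_x = -1/5  [E, C, B are collinear ∩ AB ⟂ EC]
2. B_y = 18/5  [E, C, B are collinear ∩ AB ⟂ EC]
   → B = (-1/5, 18/5)
3. D_x = -13/20  [D divides BC with BD:DC = 1/4:3/4]
4. D_y = 27/10  [D divides BC with BD:DC = 1/4:3/4]
   → D = (-13/20, 27/10)
5. F_x = 13  [line -6·x + 2·y + 60 = 0 ∩ |FB|² = 1017/5]
6. F_y = 9  [line -6·x + 2·y + 60 = 0 ∩ |FB|² = 1017/5]
   → F = (13, 9)

B = (-1/5, 18/5)
D = (-13/20, 27/10)
F = (13, 9)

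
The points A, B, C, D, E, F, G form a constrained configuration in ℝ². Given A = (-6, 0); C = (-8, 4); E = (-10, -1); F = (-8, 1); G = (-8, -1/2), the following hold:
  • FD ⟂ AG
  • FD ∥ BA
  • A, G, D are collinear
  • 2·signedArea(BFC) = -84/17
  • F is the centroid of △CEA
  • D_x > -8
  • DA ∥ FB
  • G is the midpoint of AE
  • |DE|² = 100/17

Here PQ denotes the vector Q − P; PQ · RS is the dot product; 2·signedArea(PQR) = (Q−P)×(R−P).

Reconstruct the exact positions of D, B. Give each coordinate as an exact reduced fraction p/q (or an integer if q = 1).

B = (-108/17, 24/17)
D = (-130/17, -7/17)

1. D_x = -130/17  [A, G, D are collinear ∩ FD ⟂ AG]
2. D_y = -7/17  [A, G, D are collinear ∩ FD ⟂ AG]
   → D = (-130/17, -7/17)
3. B_x = -108/17  [FD ∥ BA ∩ DA ∥ FB]
4. B_y = 24/17  [FD ∥ BA ∩ DA ∥ FB]
   → B = (-108/17, 24/17)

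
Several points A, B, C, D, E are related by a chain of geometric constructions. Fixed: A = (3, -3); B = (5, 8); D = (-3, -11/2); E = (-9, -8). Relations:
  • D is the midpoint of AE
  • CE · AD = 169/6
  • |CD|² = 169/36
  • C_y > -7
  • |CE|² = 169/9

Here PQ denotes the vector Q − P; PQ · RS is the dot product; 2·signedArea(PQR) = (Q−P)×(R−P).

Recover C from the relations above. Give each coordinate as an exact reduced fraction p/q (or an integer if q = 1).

1. C_x = -5  [line 6·x + 5/2·y + 275/6 = 0 ∩ |CE|² = 169/9]
2. C_y = -19/3  [line 6·x + 5/2·y + 275/6 = 0 ∩ |CE|² = 169/9]
   → C = (-5, -19/3)

C = (-5, -19/3)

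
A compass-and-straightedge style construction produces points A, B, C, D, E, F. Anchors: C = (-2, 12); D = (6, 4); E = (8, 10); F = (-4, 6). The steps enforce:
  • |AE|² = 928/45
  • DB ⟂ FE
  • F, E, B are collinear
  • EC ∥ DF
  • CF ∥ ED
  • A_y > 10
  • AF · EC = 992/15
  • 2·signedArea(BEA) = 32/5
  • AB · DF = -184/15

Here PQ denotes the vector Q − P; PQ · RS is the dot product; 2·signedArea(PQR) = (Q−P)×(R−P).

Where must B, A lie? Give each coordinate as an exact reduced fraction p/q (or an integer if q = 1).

A = (52/15, 154/15)
B = (22/5, 44/5)

1. B_x = 22/5  [F, E, B are collinear ∩ DB ⟂ FE]
2. B_y = 44/5  [F, E, B are collinear ∩ DB ⟂ FE]
   → B = (22/5, 44/5)
3. A_x = 52/15  [AF · EC = 992/15 ∩ 2·signedArea(BEA) = 32/5]
4. A_y = 154/15  [AF · EC = 992/15 ∩ 2·signedArea(BEA) = 32/5]
   → A = (52/15, 154/15)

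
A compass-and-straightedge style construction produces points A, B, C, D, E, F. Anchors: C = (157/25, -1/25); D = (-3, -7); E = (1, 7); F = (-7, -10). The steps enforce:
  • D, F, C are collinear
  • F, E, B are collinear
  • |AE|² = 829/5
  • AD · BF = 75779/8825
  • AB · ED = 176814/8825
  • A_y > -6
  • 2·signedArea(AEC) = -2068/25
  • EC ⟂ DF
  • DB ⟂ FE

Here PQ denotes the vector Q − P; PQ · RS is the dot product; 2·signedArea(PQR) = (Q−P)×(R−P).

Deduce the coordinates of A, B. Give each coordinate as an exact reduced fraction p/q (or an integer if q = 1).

1. B_x = -1807/353  [F, E, B are collinear ∩ DB ⟂ FE]
2. B_y = -2119/353  [F, E, B are collinear ∩ DB ⟂ FE]
   → B = (-1807/353, -2119/353)
3. A_x = -31/25  [2·signedArea(AEC) = -2068/25 ∩ AB · ED = 176814/8825]
4. A_y = -142/25  [2·signedArea(AEC) = -2068/25 ∩ AB · ED = 176814/8825]
   → A = (-31/25, -142/25)

A = (-31/25, -142/25)
B = (-1807/353, -2119/353)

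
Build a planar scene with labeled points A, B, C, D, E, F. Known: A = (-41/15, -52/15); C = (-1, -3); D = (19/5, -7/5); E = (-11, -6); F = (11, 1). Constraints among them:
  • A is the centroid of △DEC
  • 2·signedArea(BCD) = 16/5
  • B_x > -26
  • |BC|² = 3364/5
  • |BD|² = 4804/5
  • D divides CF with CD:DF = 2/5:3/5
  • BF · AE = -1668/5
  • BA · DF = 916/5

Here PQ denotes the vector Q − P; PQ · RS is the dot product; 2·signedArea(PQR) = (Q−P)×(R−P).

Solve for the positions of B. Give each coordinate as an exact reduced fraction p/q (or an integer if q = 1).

B = (-129/5, -53/5)

1. B_x = -129/5  [BA · DF = 916/5 ∩ BF · AE = -1668/5]
2. B_y = -53/5  [BA · DF = 916/5 ∩ BF · AE = -1668/5]
   → B = (-129/5, -53/5)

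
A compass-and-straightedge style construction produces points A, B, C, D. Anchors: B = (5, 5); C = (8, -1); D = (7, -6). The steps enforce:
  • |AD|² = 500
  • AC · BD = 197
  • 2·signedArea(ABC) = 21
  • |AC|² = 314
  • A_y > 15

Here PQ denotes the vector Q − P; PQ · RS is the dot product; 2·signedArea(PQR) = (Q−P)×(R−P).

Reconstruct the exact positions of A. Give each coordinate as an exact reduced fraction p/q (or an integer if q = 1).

1. A_x = 3  [2·signedArea(ABC) = 21 ∩ AC · BD = 197]
2. A_y = 16  [2·signedArea(ABC) = 21 ∩ AC · BD = 197]
   → A = (3, 16)

A = (3, 16)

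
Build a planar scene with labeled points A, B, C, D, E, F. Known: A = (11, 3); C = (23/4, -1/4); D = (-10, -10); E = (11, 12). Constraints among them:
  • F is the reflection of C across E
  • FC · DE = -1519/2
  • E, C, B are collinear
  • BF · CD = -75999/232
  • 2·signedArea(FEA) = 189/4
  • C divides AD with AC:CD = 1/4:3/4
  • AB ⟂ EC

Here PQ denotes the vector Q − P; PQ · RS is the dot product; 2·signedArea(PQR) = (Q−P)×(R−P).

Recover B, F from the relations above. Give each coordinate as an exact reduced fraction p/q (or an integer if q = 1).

1. B_x = 449/58  [E, C, B are collinear ∩ AB ⟂ EC]
2. B_y = 255/58  [E, C, B are collinear ∩ AB ⟂ EC]
   → B = (449/58, 255/58)
3. F_x = 65/4  [F is the reflection of C across E]
4. F_y = 97/4  [F is the reflection of C across E]
   → F = (65/4, 97/4)

B = (449/58, 255/58)
F = (65/4, 97/4)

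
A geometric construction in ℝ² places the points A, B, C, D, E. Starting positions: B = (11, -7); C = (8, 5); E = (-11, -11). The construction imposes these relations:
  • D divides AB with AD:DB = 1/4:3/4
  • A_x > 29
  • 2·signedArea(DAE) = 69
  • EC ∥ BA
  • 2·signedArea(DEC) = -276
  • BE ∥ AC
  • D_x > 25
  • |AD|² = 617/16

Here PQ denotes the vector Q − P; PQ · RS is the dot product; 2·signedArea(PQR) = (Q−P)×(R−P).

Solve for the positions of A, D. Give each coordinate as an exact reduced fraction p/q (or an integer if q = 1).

1. A_x = 30  [BE ∥ AC ∩ EC ∥ BA]
2. A_y = 9  [BE ∥ AC ∩ EC ∥ BA]
   → A = (30, 9)
3. D_x = 101/4  [D divides AB with AD:DB = 1/4:3/4]
4. D_y = 5  [D divides AB with AD:DB = 1/4:3/4]
   → D = (101/4, 5)

A = (30, 9)
D = (101/4, 5)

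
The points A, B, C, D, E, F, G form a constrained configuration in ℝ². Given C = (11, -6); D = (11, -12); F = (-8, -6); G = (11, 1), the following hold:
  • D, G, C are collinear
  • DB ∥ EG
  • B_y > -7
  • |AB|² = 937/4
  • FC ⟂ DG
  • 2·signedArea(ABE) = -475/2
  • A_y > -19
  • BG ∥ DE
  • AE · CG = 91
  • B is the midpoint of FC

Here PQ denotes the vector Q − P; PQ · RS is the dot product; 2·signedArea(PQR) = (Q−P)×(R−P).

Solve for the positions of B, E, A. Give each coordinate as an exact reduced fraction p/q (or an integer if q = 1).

A = (11, -18)
B = (3/2, -6)
E = (41/2, -5)

1. B_x = 3/2  [B is the midpoint of FC]
2. B_y = -6  [B is the midpoint of FC]
   → B = (3/2, -6)
3. E_x = 41/2  [DB ∥ EG ∩ BG ∥ DE]
4. E_y = -5  [DB ∥ EG ∩ BG ∥ DE]
   → E = (41/2, -5)
5. A_x = 11  [AE · CG = 91 ∩ 2·signedArea(ABE) = -475/2]
6. A_y = -18  [AE · CG = 91 ∩ 2·signedArea(ABE) = -475/2]
   → A = (11, -18)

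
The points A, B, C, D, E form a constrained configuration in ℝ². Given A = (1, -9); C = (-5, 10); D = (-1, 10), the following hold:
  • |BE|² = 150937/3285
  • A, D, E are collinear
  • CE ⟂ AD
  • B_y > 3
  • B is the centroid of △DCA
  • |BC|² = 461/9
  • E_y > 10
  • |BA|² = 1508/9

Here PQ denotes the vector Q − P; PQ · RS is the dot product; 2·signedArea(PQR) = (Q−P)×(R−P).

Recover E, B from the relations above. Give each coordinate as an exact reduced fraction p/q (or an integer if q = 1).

1. E_x = -381/365  [A, D, E are collinear ∩ CE ⟂ AD]
2. E_y = 3802/365  [A, D, E are collinear ∩ CE ⟂ AD]
   → E = (-381/365, 3802/365)
3. B_x = -5/3  [B is the centroid of △DCA]
4. B_y = 11/3  [B is the centroid of △DCA]
   → B = (-5/3, 11/3)

B = (-5/3, 11/3)
E = (-381/365, 3802/365)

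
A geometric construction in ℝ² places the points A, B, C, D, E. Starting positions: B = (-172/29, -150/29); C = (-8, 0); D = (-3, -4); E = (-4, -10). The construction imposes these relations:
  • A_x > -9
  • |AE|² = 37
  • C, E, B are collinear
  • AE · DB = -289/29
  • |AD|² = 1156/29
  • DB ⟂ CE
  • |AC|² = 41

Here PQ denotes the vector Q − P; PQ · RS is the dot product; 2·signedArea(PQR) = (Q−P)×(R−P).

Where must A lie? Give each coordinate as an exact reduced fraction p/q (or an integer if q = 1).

A = (-257/29, -184/29)

1. A_x = -257/29  [line 85/29·x + 34/29·y + 969/29 = 0 ∩ |AC|² = 41]
2. A_y = -184/29  [line 85/29·x + 34/29·y + 969/29 = 0 ∩ |AC|² = 41]
   → A = (-257/29, -184/29)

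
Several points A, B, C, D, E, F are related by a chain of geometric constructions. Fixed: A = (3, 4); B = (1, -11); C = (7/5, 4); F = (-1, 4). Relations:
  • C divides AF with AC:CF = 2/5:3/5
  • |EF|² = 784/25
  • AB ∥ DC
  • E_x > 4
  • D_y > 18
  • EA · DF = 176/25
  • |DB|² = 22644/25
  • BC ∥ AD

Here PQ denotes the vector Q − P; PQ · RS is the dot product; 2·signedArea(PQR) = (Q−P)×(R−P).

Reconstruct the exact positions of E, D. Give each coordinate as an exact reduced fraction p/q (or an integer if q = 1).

1. D_x = 17/5  [AB ∥ DC ∩ BC ∥ AD]
2. D_y = 19  [AB ∥ DC ∩ BC ∥ AD]
   → D = (17/5, 19)
3. E_x = 23/5  [line 22/5·x + 15·y + -2006/25 = 0 ∩ |EF|² = 784/25]
4. E_y = 4  [line 22/5·x + 15·y + -2006/25 = 0 ∩ |EF|² = 784/25]
   → E = (23/5, 4)

D = (17/5, 19)
E = (23/5, 4)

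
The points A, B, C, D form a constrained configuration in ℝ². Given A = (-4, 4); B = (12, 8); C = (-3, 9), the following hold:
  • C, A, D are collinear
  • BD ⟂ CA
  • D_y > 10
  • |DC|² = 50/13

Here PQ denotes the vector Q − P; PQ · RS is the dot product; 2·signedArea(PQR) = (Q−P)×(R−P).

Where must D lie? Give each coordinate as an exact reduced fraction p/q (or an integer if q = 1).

1. D_x = -34/13  [C, A, D are collinear ∩ BD ⟂ CA]
2. D_y = 142/13  [C, A, D are collinear ∩ BD ⟂ CA]
   → D = (-34/13, 142/13)

D = (-34/13, 142/13)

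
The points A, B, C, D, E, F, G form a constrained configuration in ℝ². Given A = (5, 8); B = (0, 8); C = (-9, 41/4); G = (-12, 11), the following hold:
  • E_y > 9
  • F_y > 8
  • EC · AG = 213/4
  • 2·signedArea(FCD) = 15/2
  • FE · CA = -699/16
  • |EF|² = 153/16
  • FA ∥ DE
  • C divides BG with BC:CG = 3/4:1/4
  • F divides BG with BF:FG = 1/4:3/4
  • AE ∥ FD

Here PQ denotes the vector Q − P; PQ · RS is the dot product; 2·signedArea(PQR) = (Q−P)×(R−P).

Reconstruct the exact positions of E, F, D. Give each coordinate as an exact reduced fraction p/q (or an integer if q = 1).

1. F_x = -3  [F divides BG with BF:FG = 1/4:3/4]
2. F_y = 35/4  [F divides BG with BF:FG = 1/4:3/4]
   → F = (-3, 35/4)
3. E_x = -6  [EC · AG = 213/4 ∩ FE · CA = -699/16]
4. E_y = 19/2  [EC · AG = 213/4 ∩ FE · CA = -699/16]
   → E = (-6, 19/2)
5. D_x = -14  [FA ∥ DE ∩ AE ∥ FD]
6. D_y = 41/4  [FA ∥ DE ∩ AE ∥ FD]
   → D = (-14, 41/4)

D = (-14, 41/4)
E = (-6, 19/2)
F = (-3, 35/4)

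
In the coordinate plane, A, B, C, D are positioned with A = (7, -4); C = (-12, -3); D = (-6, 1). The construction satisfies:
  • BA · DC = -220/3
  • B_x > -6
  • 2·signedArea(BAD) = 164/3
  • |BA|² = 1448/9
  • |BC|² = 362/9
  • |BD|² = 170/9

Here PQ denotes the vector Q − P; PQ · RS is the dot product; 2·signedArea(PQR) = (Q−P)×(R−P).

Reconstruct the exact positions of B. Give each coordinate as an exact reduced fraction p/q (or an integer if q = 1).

1. B_x = -17/3  [BA · DC = -220/3 ∩ 2·signedArea(BAD) = 164/3]
2. B_y = -10/3  [BA · DC = -220/3 ∩ 2·signedArea(BAD) = 164/3]
   → B = (-17/3, -10/3)

B = (-17/3, -10/3)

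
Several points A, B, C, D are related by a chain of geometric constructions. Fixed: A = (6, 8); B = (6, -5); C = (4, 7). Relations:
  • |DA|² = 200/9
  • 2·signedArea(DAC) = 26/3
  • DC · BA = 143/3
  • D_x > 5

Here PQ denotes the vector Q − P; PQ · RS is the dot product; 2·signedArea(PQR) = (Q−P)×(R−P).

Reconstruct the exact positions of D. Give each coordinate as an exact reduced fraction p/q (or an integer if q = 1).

D = (16/3, 10/3)

1. D_x = 16/3  [DC · BA = 143/3 ∩ 2·signedArea(DAC) = 26/3]
2. D_y = 10/3  [DC · BA = 143/3 ∩ 2·signedArea(DAC) = 26/3]
   → D = (16/3, 10/3)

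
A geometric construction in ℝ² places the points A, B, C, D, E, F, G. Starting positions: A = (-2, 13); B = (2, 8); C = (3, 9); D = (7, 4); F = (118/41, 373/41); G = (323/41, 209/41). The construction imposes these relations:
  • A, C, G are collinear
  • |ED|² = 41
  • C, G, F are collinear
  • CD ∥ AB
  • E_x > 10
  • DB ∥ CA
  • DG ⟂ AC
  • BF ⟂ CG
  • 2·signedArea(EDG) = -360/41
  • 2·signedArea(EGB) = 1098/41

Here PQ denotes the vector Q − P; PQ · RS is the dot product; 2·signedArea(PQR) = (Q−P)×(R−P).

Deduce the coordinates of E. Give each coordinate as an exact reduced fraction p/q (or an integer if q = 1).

1. E_x = 11  [2·signedArea(EGB) = 1098/41 ∩ 2·signedArea(EDG) = -360/41]
2. E_y = -1  [2·signedArea(EGB) = 1098/41 ∩ 2·signedArea(EDG) = -360/41]
   → E = (11, -1)

E = (11, -1)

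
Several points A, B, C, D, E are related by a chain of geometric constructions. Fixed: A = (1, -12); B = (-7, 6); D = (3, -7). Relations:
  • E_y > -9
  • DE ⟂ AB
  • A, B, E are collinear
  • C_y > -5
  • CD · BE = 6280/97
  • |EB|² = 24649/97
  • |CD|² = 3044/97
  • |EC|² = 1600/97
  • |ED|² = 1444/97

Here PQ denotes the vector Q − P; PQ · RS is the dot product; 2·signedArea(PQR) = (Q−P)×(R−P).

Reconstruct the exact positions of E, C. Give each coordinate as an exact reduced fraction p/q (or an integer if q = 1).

1. E_x = -51/97  [A, B, E are collinear ∩ DE ⟂ AB]
2. E_y = -831/97  [A, B, E are collinear ∩ DE ⟂ AB]
   → E = (-51/97, -831/97)
3. C_x = -211/97  [line -628/97·x + 1413/97·y + 5495/97 = 0 ∩ |EC|² = 1600/97]
4. C_y = -471/97  [line -628/97·x + 1413/97·y + 5495/97 = 0 ∩ |EC|² = 1600/97]
   → C = (-211/97, -471/97)

C = (-211/97, -471/97)
E = (-51/97, -831/97)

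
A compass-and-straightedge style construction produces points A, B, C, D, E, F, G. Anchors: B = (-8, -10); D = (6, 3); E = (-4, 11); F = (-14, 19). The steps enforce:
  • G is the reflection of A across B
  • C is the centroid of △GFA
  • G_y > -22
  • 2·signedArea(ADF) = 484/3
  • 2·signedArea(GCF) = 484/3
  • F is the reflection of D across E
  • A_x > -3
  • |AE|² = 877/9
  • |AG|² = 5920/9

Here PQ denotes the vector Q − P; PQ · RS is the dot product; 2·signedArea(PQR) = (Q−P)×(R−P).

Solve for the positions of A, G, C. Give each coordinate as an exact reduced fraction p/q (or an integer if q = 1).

1. A_x = -2  [line -16·x + -20·y + -16/3 = 0 ∩ |AE|² = 877/9]
2. A_y = 4/3  [line -16·x + -20·y + -16/3 = 0 ∩ |AE|² = 877/9]
   → A = (-2, 4/3)
3. G_x = -14  [G is the reflection of A across B]
4. G_y = -64/3  [G is the reflection of A across B]
   → G = (-14, -64/3)
5. C_x = -10  [C is the centroid of △GFA]
6. C_y = -1/3  [C is the centroid of △GFA]
   → C = (-10, -1/3)

A = (-2, 4/3)
C = (-10, -1/3)
G = (-14, -64/3)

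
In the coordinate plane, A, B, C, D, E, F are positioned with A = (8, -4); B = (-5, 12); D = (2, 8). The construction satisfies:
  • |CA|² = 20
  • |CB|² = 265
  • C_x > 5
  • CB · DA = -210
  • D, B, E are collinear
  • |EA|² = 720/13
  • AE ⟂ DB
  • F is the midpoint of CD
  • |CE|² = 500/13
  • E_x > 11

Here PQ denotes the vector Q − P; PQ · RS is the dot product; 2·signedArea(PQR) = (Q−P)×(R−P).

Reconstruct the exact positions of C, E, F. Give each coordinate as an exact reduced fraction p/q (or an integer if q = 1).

1. C_x = 6  [line -6·x + 12·y + 36 = 0 ∩ |CB|² = 265]
2. C_y = 0  [line -6·x + 12·y + 36 = 0 ∩ |CB|² = 265]
   → C = (6, 0)
3. E_x = 152/13  [D, B, E are collinear ∩ AE ⟂ DB]
4. E_y = 32/13  [D, B, E are collinear ∩ AE ⟂ DB]
   → E = (152/13, 32/13)
5. F_x = 4  [F is the midpoint of CD]
6. F_y = 4  [F is the midpoint of CD]
   → F = (4, 4)

C = (6, 0)
E = (152/13, 32/13)
F = (4, 4)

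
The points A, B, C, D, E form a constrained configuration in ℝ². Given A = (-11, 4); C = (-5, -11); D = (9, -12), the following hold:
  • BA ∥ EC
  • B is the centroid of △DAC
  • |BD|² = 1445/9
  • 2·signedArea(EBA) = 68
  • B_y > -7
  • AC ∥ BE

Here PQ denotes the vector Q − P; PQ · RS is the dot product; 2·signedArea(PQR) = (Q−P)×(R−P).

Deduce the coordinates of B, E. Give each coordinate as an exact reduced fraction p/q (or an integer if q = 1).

1. B_x = -7/3  [B is the centroid of △DAC]
2. B_y = -19/3  [B is the centroid of △DAC]
   → B = (-7/3, -19/3)
3. E_x = 11/3  [BA ∥ EC ∩ AC ∥ BE]
4. E_y = -64/3  [BA ∥ EC ∩ AC ∥ BE]
   → E = (11/3, -64/3)

B = (-7/3, -19/3)
E = (11/3, -64/3)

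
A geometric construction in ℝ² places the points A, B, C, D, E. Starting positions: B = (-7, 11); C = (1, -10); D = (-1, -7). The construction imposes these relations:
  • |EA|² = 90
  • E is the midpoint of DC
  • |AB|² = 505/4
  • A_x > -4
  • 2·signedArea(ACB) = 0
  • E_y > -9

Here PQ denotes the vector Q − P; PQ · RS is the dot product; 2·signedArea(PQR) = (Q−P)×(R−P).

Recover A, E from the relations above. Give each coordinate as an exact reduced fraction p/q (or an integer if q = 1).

1. A_x = -3  [line -21·x + -8·y + -59 = 0 ∩ |AB|² = 505/4]
2. A_y = 1/2  [line -21·x + -8·y + -59 = 0 ∩ |AB|² = 505/4]
   → A = (-3, 1/2)
3. E_x = 0  [E is the midpoint of DC]
4. E_y = -17/2  [E is the midpoint of DC]
   → E = (0, -17/2)

A = (-3, 1/2)
E = (0, -17/2)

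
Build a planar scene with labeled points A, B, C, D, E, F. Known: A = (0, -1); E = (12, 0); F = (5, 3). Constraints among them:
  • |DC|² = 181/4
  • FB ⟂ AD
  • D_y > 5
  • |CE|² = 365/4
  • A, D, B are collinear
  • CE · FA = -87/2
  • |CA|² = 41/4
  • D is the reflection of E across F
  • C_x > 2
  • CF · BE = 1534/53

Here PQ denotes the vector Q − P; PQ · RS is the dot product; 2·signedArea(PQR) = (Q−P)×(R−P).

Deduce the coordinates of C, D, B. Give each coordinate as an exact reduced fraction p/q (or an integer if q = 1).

B = (-36/53, 73/53)
C = (5/2, 1)
D = (-2, 6)

1. C_x = 5/2  [line 5·x + 4·y + -33/2 = 0 ∩ |CA|² = 41/4]
2. C_y = 1  [line 5·x + 4·y + -33/2 = 0 ∩ |CA|² = 41/4]
   → C = (5/2, 1)
3. D_x = -2  [D is the reflection of E across F]
4. D_y = 6  [D is the reflection of E across F]
   → D = (-2, 6)
5. B_x = -36/53  [CF · BE = 1534/53 ∩ A, D, B are collinear]
6. B_y = 73/53  [CF · BE = 1534/53 ∩ A, D, B are collinear]
   → B = (-36/53, 73/53)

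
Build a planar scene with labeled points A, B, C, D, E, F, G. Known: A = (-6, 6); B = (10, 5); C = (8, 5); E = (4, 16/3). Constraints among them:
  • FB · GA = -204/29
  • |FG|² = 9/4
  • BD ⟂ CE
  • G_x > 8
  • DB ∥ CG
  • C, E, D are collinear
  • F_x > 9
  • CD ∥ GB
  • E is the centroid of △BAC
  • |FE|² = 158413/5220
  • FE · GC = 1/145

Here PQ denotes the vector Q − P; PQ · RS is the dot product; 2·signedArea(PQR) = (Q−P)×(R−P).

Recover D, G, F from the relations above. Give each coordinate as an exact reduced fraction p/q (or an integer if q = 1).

1. D_x = 1448/145  [C, E, D are collinear ∩ BD ⟂ CE]
2. D_y = 701/145  [C, E, D are collinear ∩ BD ⟂ CE]
   → D = (1448/145, 701/145)
3. G_x = 1162/145  [CD ∥ GB ∩ DB ∥ CG]
4. G_y = 749/145  [CD ∥ GB ∩ DB ∥ CG]
   → G = (1162/145, 749/145)
5. F_x = 2753/290  [FE · GC = 1/145 ∩ FB · GA = -204/29]
6. F_y = 713/145  [FE · GC = 1/145 ∩ FB · GA = -204/29]
   → F = (2753/290, 713/145)

D = (1448/145, 701/145)
F = (2753/290, 713/145)
G = (1162/145, 749/145)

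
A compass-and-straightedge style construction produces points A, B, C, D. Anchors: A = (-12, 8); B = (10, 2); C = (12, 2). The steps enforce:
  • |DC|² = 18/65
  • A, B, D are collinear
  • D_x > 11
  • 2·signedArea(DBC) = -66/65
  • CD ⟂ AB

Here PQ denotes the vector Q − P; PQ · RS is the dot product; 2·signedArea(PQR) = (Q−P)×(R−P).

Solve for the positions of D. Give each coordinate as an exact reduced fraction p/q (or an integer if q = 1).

1. D_x = 771/65  [A, B, D are collinear ∩ CD ⟂ AB]
2. D_y = 97/65  [A, B, D are collinear ∩ CD ⟂ AB]
   → D = (771/65, 97/65)

D = (771/65, 97/65)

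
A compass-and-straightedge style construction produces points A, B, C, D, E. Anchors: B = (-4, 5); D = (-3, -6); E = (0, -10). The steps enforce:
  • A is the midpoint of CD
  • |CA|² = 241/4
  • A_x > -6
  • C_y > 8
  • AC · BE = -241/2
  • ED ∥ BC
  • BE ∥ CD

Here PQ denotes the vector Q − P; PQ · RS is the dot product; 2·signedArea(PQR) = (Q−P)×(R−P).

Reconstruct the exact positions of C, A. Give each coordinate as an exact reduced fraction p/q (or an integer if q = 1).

1. C_x = -7  [BE ∥ CD ∩ ED ∥ BC]
2. C_y = 9  [BE ∥ CD ∩ ED ∥ BC]
   → C = (-7, 9)
3. A_x = -5  [A is the midpoint of CD]
4. A_y = 3/2  [A is the midpoint of CD]
   → A = (-5, 3/2)

A = (-5, 3/2)
C = (-7, 9)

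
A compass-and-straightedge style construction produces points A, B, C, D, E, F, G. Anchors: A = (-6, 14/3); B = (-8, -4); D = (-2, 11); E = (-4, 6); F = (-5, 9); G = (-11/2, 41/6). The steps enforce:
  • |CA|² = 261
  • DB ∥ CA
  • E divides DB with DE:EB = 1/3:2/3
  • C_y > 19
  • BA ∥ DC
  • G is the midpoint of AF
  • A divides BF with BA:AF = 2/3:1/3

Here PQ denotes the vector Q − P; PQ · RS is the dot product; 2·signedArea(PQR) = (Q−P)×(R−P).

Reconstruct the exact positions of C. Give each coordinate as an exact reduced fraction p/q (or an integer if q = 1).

C = (0, 59/3)

1. C_x = 0  [DB ∥ CA ∩ BA ∥ DC]
2. C_y = 59/3  [DB ∥ CA ∩ BA ∥ DC]
   → C = (0, 59/3)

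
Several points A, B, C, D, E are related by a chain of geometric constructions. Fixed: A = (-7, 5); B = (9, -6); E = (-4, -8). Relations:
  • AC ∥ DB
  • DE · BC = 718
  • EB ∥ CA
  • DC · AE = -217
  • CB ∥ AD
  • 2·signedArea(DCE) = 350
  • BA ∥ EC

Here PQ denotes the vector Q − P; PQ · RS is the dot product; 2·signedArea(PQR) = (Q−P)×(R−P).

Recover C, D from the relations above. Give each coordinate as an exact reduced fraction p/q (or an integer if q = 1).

C = (-20, 3)
D = (22, -4)

1. C_x = -20  [EB ∥ CA ∩ BA ∥ EC]
2. C_y = 3  [EB ∥ CA ∩ BA ∥ EC]
   → C = (-20, 3)
3. D_x = 22  [AC ∥ DB ∩ CB ∥ AD]
4. D_y = -4  [AC ∥ DB ∩ CB ∥ AD]
   → D = (22, -4)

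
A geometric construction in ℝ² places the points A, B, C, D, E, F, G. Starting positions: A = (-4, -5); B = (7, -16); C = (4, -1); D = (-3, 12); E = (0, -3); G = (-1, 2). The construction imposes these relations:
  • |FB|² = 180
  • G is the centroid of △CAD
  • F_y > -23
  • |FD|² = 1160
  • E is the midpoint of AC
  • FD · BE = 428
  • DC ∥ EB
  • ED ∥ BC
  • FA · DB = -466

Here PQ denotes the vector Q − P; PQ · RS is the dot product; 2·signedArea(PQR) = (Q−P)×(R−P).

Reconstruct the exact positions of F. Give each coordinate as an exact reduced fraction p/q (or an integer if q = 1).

1. F_x = -5  [FD · BE = 428 ∩ FA · DB = -466]
2. F_y = -22  [FD · BE = 428 ∩ FA · DB = -466]
   → F = (-5, -22)

F = (-5, -22)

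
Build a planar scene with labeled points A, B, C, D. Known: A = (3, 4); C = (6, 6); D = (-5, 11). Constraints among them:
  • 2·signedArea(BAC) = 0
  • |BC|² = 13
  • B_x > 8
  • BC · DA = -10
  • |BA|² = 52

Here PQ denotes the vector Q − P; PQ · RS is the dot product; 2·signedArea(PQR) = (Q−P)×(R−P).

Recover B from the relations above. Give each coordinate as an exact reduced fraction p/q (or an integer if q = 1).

1. B_x = 9  [2·signedArea(BAC) = 0 ∩ BC · DA = -10]
2. B_y = 8  [2·signedArea(BAC) = 0 ∩ BC · DA = -10]
   → B = (9, 8)

B = (9, 8)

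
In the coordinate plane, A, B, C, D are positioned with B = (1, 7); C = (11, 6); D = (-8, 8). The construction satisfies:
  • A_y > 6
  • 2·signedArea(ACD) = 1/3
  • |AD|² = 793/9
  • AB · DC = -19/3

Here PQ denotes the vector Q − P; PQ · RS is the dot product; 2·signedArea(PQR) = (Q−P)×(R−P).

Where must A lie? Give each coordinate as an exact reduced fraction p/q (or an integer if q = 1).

A = (4/3, 7)

1. A_x = 4/3  [2·signedArea(ACD) = 1/3 ∩ AB · DC = -19/3]
2. A_y = 7  [2·signedArea(ACD) = 1/3 ∩ AB · DC = -19/3]
   → A = (4/3, 7)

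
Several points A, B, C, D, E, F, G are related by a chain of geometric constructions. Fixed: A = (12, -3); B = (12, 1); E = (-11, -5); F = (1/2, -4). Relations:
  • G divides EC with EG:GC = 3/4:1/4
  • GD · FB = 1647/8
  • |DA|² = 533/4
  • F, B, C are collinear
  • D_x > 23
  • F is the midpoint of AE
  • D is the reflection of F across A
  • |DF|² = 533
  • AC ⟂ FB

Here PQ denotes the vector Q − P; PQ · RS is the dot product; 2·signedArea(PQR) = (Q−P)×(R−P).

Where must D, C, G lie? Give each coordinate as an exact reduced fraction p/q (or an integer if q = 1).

C = (6628/629, 229/629)
D = (47/2, -2)
G = (12965/2516, -1229/1258)

1. D_x = 47/2  [D is the reflection of F across A]
2. D_y = -2  [D is the reflection of F across A]
   → D = (47/2, -2)
3. C_x = 6628/629  [F, B, C are collinear ∩ AC ⟂ FB]
4. C_y = 229/629  [F, B, C are collinear ∩ AC ⟂ FB]
   → C = (6628/629, 229/629)
5. G_x = 12965/2516  [G divides EC with EG:GC = 3/4:1/4]
6. G_y = -1229/1258  [G divides EC with EG:GC = 3/4:1/4]
   → G = (12965/2516, -1229/1258)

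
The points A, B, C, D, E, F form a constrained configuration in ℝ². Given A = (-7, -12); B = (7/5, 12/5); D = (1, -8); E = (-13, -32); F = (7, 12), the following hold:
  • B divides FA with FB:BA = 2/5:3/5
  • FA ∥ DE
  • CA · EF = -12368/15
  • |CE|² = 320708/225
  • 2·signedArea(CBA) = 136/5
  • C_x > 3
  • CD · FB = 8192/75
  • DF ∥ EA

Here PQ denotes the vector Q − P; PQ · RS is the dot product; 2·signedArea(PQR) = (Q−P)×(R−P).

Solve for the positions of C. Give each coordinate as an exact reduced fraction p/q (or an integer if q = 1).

C = (47/15, 32/15)

1. C_x = 47/15  [CA · EF = -12368/15 ∩ CD · FB = 8192/75]
2. C_y = 32/15  [CA · EF = -12368/15 ∩ CD · FB = 8192/75]
   → C = (47/15, 32/15)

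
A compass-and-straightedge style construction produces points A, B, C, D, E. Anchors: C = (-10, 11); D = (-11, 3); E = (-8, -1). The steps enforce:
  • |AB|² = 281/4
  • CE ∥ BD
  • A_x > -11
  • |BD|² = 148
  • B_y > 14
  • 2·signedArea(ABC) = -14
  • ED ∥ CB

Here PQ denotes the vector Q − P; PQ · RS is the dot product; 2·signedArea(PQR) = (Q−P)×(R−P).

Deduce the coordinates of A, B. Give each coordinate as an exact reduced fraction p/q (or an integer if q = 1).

A = (-21/2, 7)
B = (-13, 15)

1. B_x = -13  [CE ∥ BD ∩ ED ∥ CB]
2. B_y = 15  [CE ∥ BD ∩ ED ∥ CB]
   → B = (-13, 15)
3. A_x = -21/2  [line 4·x + 3·y + 21 = 0 ∩ |AB|² = 281/4]
4. A_y = 7  [line 4·x + 3·y + 21 = 0 ∩ |AB|² = 281/4]
   → A = (-21/2, 7)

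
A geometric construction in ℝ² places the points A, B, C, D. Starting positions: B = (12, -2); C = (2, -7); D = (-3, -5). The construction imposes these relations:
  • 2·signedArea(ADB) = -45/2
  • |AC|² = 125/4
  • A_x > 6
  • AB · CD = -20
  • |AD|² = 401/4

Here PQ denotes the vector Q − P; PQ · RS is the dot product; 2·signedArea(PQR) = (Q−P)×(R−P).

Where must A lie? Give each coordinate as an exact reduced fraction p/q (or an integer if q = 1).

A = (7, -9/2)

1. A_x = 7  [2·signedArea(ADB) = -45/2 ∩ AB · CD = -20]
2. A_y = -9/2  [2·signedArea(ADB) = -45/2 ∩ AB · CD = -20]
   → A = (7, -9/2)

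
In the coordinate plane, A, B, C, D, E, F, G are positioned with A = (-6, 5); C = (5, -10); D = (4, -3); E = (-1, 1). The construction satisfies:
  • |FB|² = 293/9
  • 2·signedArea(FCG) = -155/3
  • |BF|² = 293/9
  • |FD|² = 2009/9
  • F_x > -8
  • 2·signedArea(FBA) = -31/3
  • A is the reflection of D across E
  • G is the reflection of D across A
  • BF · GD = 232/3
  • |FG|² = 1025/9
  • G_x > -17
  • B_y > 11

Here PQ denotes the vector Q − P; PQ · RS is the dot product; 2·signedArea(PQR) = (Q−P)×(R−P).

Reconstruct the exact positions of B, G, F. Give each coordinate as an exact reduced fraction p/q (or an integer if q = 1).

1. G_x = -16  [G is the reflection of D across A]
2. G_y = 13  [G is the reflection of D across A]
   → G = (-16, 13)
3. F_x = -23/3  [line -23·x + -21·y + -130/3 = 0 ∩ |FG|² = 1025/9]
4. F_y = 19/3  [line -23·x + -21·y + -130/3 = 0 ∩ |FG|² = 1025/9]
   → F = (-23/3, 19/3)
5. B_x = -7  [BF · GD = 232/3 ∩ 2·signedArea(FBA) = -31/3]
6. B_y = 12  [BF · GD = 232/3 ∩ 2·signedArea(FBA) = -31/3]
   → B = (-7, 12)

B = (-7, 12)
F = (-23/3, 19/3)
G = (-16, 13)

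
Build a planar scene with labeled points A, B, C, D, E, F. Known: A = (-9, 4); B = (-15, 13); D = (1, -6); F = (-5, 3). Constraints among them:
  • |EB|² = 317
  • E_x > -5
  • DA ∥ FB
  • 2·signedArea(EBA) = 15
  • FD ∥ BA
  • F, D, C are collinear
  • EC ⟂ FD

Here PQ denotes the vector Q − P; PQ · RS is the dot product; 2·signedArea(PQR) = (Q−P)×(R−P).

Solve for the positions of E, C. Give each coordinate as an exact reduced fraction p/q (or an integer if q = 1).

1. E_x = -4  [line 9·x + 6·y + 42 = 0 ∩ |EB|² = 317]
2. E_y = -1  [line 9·x + 6·y + 42 = 0 ∩ |EB|² = 317]
   → E = (-4, -1)
3. C_x = -37/13  [F, D, C are collinear ∩ EC ⟂ FD]
4. C_y = -3/13  [F, D, C are collinear ∩ EC ⟂ FD]
   → C = (-37/13, -3/13)

C = (-37/13, -3/13)
E = (-4, -1)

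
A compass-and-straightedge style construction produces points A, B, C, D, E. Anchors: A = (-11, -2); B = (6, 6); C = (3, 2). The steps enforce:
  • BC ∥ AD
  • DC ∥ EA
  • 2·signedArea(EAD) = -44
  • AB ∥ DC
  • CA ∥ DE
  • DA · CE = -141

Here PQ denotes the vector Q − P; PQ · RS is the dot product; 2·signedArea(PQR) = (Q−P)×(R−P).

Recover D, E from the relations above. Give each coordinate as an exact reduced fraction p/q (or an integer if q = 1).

1. D_x = -14  [AB ∥ DC ∩ BC ∥ AD]
2. D_y = -6  [AB ∥ DC ∩ BC ∥ AD]
   → D = (-14, -6)
3. E_x = -28  [DC ∥ EA ∩ CA ∥ DE]
4. E_y = -10  [DC ∥ EA ∩ CA ∥ DE]
   → E = (-28, -10)

D = (-14, -6)
E = (-28, -10)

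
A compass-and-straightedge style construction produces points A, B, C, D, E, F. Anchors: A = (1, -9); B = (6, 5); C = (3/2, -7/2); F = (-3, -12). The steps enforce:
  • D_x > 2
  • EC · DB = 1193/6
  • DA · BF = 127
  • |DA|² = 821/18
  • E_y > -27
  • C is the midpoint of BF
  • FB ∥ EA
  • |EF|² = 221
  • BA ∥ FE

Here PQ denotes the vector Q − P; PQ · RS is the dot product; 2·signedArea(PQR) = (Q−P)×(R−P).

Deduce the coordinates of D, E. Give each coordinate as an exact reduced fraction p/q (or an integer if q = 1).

1. E_x = -8  [FB ∥ EA ∩ BA ∥ FE]
2. E_y = -26  [FB ∥ EA ∩ BA ∥ FE]
   → E = (-8, -26)
3. D_x = 17/6  [DA · BF = 127 ∩ EC · DB = 1193/6]
4. D_y = -5/2  [DA · BF = 127 ∩ EC · DB = 1193/6]
   → D = (17/6, -5/2)

D = (17/6, -5/2)
E = (-8, -26)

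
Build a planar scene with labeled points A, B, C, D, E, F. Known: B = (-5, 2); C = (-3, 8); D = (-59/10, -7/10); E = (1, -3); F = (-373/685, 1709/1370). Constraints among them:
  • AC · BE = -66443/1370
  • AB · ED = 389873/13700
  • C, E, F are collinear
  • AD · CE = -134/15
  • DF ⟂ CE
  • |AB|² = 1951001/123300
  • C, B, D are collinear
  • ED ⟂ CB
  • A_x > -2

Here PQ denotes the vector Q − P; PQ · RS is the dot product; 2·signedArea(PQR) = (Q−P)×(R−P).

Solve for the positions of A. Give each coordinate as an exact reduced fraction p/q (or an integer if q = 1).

1. A_x = -3113/2055  [AD · CE = -134/15 ∩ AC · BE = -66443/1370]
2. A_y = 113/1370  [AD · CE = -134/15 ∩ AC · BE = -66443/1370]
   → A = (-3113/2055, 113/1370)

A = (-3113/2055, 113/1370)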